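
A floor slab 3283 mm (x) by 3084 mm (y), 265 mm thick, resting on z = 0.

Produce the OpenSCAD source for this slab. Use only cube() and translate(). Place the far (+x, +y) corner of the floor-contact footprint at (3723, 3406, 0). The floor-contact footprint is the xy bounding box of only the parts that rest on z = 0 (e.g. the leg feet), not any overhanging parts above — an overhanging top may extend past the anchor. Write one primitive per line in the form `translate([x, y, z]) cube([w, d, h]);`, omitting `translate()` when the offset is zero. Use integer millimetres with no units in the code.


translate([440, 322, 0]) cube([3283, 3084, 265]);


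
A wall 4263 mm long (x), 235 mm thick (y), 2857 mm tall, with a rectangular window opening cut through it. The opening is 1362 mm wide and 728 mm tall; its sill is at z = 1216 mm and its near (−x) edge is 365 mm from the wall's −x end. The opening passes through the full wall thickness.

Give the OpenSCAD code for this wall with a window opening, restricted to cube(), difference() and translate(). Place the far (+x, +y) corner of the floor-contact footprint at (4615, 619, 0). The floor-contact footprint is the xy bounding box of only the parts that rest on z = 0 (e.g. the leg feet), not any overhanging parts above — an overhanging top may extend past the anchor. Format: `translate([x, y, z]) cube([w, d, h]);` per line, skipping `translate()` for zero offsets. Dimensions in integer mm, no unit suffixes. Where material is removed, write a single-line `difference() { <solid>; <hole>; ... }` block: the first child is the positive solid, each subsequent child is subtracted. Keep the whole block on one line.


difference() { translate([352, 384, 0]) cube([4263, 235, 2857]); translate([717, 384, 1216]) cube([1362, 235, 728]); }


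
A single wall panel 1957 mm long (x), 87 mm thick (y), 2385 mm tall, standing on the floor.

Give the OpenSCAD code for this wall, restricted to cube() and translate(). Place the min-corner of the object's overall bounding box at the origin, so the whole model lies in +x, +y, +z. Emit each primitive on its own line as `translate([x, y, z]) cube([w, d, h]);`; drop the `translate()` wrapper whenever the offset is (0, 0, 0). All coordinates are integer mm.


cube([1957, 87, 2385]);


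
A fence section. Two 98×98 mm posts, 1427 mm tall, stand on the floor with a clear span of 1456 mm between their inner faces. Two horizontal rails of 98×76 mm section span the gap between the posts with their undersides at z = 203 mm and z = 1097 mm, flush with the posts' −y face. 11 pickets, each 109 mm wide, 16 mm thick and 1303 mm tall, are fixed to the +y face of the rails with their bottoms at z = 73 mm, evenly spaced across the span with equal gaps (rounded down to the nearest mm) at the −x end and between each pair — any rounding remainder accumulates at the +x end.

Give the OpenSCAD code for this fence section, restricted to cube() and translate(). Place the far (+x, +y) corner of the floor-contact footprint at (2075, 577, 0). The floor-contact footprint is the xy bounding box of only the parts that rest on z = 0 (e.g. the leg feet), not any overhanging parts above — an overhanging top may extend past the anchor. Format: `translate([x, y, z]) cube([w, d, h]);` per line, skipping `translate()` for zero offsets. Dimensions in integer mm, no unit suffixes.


translate([423, 479, 0]) cube([98, 98, 1427]);
translate([1977, 479, 0]) cube([98, 98, 1427]);
translate([521, 479, 203]) cube([1456, 98, 76]);
translate([521, 479, 1097]) cube([1456, 98, 76]);
translate([542, 577, 73]) cube([109, 16, 1303]);
translate([672, 577, 73]) cube([109, 16, 1303]);
translate([802, 577, 73]) cube([109, 16, 1303]);
translate([932, 577, 73]) cube([109, 16, 1303]);
translate([1062, 577, 73]) cube([109, 16, 1303]);
translate([1192, 577, 73]) cube([109, 16, 1303]);
translate([1322, 577, 73]) cube([109, 16, 1303]);
translate([1452, 577, 73]) cube([109, 16, 1303]);
translate([1582, 577, 73]) cube([109, 16, 1303]);
translate([1712, 577, 73]) cube([109, 16, 1303]);
translate([1842, 577, 73]) cube([109, 16, 1303]);


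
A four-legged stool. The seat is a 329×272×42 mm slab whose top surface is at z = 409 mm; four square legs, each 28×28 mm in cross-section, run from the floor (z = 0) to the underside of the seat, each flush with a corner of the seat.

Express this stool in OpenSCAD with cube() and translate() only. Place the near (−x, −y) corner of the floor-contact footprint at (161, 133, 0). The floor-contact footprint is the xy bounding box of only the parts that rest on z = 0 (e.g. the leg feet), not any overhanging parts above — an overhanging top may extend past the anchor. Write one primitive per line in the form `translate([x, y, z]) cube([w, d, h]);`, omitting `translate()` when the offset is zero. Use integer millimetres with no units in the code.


translate([161, 133, 367]) cube([329, 272, 42]);
translate([161, 133, 0]) cube([28, 28, 367]);
translate([462, 133, 0]) cube([28, 28, 367]);
translate([161, 377, 0]) cube([28, 28, 367]);
translate([462, 377, 0]) cube([28, 28, 367]);


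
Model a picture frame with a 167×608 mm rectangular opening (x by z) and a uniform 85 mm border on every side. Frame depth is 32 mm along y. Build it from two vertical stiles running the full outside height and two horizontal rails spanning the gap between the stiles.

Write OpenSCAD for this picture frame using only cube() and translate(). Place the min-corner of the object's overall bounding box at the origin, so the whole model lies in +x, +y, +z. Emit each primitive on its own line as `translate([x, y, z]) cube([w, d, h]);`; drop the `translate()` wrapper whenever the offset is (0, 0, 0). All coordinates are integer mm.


cube([85, 32, 778]);
translate([252, 0, 0]) cube([85, 32, 778]);
translate([85, 0, 0]) cube([167, 32, 85]);
translate([85, 0, 693]) cube([167, 32, 85]);


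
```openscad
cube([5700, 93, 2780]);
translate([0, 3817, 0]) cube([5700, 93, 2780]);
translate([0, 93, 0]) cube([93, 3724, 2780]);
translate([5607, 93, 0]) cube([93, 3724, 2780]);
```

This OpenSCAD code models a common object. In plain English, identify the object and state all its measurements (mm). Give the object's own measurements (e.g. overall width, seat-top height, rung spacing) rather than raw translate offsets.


The wall frame of a small rectangular building: four walls, each 2780 mm tall and 93 mm thick, enclosing a footprint 5700 mm (x) by 3910 mm (y) outside-to-outside, with no floor or roof. The front and back walls (the −y and +y sides) span the full width; the two side walls fit between them.


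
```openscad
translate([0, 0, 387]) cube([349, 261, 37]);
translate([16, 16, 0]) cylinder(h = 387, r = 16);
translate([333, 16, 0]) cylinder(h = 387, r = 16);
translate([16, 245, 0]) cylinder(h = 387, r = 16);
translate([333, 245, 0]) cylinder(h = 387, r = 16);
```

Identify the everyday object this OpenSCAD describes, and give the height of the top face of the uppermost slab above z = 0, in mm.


A stool. The seat height is 424 mm.

A 349×261×37 slab at z = 387 on four corner cylinders — a stool. The seat top is 387 + 37 = 424 mm.


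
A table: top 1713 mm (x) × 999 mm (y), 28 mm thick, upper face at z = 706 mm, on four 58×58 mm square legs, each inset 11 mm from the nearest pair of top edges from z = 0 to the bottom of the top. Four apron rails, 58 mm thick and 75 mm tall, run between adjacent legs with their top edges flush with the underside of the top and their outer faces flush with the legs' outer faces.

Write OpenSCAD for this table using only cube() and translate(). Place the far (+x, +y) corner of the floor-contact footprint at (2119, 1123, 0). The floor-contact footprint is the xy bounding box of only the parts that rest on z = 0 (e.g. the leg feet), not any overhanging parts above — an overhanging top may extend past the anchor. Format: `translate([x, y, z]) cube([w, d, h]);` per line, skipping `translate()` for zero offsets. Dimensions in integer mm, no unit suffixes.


translate([417, 135, 678]) cube([1713, 999, 28]);
translate([428, 146, 0]) cube([58, 58, 678]);
translate([2061, 146, 0]) cube([58, 58, 678]);
translate([428, 1065, 0]) cube([58, 58, 678]);
translate([2061, 1065, 0]) cube([58, 58, 678]);
translate([486, 146, 603]) cube([1575, 58, 75]);
translate([486, 1065, 603]) cube([1575, 58, 75]);
translate([428, 204, 603]) cube([58, 861, 75]);
translate([2061, 204, 603]) cube([58, 861, 75]);


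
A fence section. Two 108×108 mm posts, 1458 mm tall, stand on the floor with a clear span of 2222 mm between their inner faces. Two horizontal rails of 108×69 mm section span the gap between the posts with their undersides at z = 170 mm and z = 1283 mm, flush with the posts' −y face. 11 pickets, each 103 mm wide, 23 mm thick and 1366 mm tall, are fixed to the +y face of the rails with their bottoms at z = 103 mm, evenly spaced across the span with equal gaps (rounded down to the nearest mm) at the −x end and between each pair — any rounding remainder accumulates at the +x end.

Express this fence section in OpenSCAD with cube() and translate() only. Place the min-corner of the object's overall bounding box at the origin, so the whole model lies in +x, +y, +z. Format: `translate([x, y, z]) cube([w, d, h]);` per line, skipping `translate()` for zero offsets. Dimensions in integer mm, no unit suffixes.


cube([108, 108, 1458]);
translate([2330, 0, 0]) cube([108, 108, 1458]);
translate([108, 0, 170]) cube([2222, 108, 69]);
translate([108, 0, 1283]) cube([2222, 108, 69]);
translate([198, 108, 103]) cube([103, 23, 1366]);
translate([391, 108, 103]) cube([103, 23, 1366]);
translate([584, 108, 103]) cube([103, 23, 1366]);
translate([777, 108, 103]) cube([103, 23, 1366]);
translate([970, 108, 103]) cube([103, 23, 1366]);
translate([1163, 108, 103]) cube([103, 23, 1366]);
translate([1356, 108, 103]) cube([103, 23, 1366]);
translate([1549, 108, 103]) cube([103, 23, 1366]);
translate([1742, 108, 103]) cube([103, 23, 1366]);
translate([1935, 108, 103]) cube([103, 23, 1366]);
translate([2128, 108, 103]) cube([103, 23, 1366]);


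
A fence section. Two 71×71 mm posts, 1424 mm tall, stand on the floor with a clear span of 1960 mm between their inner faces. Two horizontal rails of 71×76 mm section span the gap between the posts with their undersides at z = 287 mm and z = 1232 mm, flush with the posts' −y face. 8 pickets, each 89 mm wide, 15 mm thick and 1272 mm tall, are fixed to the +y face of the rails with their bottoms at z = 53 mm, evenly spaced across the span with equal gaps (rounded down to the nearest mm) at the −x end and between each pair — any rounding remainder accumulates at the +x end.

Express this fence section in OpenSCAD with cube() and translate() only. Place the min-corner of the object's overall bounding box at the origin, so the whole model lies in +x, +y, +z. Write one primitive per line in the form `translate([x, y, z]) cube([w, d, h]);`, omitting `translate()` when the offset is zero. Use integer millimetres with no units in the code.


cube([71, 71, 1424]);
translate([2031, 0, 0]) cube([71, 71, 1424]);
translate([71, 0, 287]) cube([1960, 71, 76]);
translate([71, 0, 1232]) cube([1960, 71, 76]);
translate([209, 71, 53]) cube([89, 15, 1272]);
translate([436, 71, 53]) cube([89, 15, 1272]);
translate([663, 71, 53]) cube([89, 15, 1272]);
translate([890, 71, 53]) cube([89, 15, 1272]);
translate([1117, 71, 53]) cube([89, 15, 1272]);
translate([1344, 71, 53]) cube([89, 15, 1272]);
translate([1571, 71, 53]) cube([89, 15, 1272]);
translate([1798, 71, 53]) cube([89, 15, 1272]);


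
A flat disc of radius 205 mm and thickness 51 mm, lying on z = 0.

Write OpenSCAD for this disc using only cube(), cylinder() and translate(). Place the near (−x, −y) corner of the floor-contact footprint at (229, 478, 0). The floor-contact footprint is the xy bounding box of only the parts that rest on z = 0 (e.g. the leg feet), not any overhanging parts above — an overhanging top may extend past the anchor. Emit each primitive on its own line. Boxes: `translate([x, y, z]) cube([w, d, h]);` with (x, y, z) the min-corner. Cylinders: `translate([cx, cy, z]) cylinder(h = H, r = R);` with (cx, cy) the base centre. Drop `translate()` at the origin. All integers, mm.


translate([434, 683, 0]) cylinder(h = 51, r = 205);


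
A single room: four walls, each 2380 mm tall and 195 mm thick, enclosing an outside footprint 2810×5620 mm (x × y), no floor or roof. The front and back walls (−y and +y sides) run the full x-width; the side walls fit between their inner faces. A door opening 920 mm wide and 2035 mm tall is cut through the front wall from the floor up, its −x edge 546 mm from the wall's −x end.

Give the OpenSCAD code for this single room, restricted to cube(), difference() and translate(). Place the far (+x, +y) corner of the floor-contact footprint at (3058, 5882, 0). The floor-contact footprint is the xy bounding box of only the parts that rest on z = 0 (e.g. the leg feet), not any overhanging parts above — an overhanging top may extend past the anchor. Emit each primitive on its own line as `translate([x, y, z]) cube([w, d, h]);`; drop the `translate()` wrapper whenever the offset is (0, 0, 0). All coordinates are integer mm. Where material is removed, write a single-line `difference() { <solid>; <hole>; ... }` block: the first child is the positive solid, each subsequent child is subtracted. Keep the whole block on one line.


difference() { translate([248, 262, 0]) cube([2810, 195, 2380]); translate([794, 262, 0]) cube([920, 195, 2035]); }
translate([248, 5687, 0]) cube([2810, 195, 2380]);
translate([248, 457, 0]) cube([195, 5230, 2380]);
translate([2863, 457, 0]) cube([195, 5230, 2380]);


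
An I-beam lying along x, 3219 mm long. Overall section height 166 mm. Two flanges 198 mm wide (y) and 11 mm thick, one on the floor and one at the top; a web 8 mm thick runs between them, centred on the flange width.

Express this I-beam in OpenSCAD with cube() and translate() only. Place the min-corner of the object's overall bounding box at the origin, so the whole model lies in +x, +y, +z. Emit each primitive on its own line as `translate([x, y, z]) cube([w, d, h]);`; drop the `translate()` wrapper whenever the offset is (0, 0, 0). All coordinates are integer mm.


cube([3219, 198, 11]);
translate([0, 95, 11]) cube([3219, 8, 144]);
translate([0, 0, 155]) cube([3219, 198, 11]);


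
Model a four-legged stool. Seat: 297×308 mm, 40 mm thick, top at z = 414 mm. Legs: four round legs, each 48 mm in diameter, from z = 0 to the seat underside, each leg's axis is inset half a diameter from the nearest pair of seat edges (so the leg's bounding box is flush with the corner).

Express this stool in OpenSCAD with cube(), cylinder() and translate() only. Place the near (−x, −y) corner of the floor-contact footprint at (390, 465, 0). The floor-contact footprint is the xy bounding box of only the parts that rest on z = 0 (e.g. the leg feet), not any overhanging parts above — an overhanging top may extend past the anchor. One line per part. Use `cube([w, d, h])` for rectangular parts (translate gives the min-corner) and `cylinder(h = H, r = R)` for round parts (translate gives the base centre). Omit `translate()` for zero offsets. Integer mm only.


translate([390, 465, 374]) cube([297, 308, 40]);
translate([414, 489, 0]) cylinder(h = 374, r = 24);
translate([663, 489, 0]) cylinder(h = 374, r = 24);
translate([414, 749, 0]) cylinder(h = 374, r = 24);
translate([663, 749, 0]) cylinder(h = 374, r = 24);


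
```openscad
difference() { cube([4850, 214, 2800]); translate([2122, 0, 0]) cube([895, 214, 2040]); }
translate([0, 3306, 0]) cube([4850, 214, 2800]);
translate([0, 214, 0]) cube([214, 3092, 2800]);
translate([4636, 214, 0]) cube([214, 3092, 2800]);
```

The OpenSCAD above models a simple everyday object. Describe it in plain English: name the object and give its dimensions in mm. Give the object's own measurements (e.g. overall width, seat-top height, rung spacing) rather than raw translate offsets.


A single room: four walls, each 2800 mm tall and 214 mm thick, enclosing an outside footprint 4850×3520 mm (x × y), no floor or roof. The front and back walls (−y and +y sides) run the full x-width; the side walls fit between their inner faces. A door opening 895 mm wide and 2040 mm tall is cut through the front wall from the floor up, its −x edge 2122 mm from the wall's −x end.


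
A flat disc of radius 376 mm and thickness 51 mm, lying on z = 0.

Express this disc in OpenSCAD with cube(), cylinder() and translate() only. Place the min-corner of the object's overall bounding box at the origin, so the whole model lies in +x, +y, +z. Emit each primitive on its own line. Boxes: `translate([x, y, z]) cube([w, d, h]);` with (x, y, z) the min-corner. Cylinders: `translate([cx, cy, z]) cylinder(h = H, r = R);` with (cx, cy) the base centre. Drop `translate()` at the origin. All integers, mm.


translate([376, 376, 0]) cylinder(h = 51, r = 376);


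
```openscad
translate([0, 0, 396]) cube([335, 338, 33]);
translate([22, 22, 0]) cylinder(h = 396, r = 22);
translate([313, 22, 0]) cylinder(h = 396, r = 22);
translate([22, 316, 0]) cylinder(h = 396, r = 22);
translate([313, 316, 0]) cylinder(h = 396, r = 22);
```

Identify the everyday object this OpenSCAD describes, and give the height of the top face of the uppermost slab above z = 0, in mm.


A stool. The seat height is 429 mm.

A 335×338×33 slab at z = 396 on four corner cylinders — a stool. The seat top is 396 + 33 = 429 mm.


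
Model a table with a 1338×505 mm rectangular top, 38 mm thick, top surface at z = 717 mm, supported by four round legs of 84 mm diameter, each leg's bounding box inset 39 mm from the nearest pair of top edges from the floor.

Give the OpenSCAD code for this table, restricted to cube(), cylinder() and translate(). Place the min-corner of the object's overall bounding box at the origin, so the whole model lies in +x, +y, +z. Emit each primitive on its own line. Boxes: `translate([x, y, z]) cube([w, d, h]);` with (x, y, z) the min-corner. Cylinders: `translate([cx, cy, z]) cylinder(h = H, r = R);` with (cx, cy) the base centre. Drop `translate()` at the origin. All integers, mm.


// leg_h = 717 - 38 = 679
translate([0, 0, 679]) cube([1338, 505, 38]);
translate([81, 81, 0]) cylinder(h = 679, r = 42);
translate([1257, 81, 0]) cylinder(h = 679, r = 42);
translate([81, 424, 0]) cylinder(h = 679, r = 42);
translate([1257, 424, 0]) cylinder(h = 679, r = 42);


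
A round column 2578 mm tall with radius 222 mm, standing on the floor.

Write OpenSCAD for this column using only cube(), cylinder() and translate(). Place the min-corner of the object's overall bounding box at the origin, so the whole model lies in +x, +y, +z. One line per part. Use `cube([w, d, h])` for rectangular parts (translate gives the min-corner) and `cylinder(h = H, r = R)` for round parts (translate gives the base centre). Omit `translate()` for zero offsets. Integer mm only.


translate([222, 222, 0]) cylinder(h = 2578, r = 222);


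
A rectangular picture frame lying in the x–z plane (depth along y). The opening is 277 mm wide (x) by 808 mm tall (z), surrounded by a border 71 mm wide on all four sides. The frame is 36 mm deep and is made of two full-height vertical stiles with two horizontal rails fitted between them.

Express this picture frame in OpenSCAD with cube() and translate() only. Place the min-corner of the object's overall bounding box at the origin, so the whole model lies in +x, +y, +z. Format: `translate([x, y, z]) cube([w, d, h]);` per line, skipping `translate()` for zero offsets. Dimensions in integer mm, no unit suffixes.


cube([71, 36, 950]);
translate([348, 0, 0]) cube([71, 36, 950]);
translate([71, 0, 0]) cube([277, 36, 71]);
translate([71, 0, 879]) cube([277, 36, 71]);


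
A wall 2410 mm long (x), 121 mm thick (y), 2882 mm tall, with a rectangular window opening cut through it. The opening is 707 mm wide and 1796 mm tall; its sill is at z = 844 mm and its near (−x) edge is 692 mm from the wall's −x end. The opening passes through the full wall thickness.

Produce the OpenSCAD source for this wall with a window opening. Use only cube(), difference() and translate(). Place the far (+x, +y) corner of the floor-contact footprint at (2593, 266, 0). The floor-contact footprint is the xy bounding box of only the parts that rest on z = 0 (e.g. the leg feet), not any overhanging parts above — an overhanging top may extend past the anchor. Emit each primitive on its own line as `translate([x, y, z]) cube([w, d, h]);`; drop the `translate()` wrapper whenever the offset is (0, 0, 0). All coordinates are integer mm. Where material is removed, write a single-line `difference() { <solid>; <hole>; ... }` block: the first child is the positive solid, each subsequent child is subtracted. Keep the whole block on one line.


difference() { translate([183, 145, 0]) cube([2410, 121, 2882]); translate([875, 145, 844]) cube([707, 121, 1796]); }


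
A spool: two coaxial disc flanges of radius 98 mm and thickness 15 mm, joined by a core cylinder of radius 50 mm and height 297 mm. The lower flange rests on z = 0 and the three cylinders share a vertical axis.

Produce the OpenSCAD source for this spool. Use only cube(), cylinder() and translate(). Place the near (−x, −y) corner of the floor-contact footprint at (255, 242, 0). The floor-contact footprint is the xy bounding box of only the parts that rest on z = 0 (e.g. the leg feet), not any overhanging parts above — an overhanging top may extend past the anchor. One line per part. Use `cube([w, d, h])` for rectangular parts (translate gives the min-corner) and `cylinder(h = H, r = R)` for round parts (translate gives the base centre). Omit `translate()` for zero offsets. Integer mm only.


translate([353, 340, 0]) cylinder(h = 15, r = 98);
translate([353, 340, 15]) cylinder(h = 297, r = 50);
translate([353, 340, 312]) cylinder(h = 15, r = 98);


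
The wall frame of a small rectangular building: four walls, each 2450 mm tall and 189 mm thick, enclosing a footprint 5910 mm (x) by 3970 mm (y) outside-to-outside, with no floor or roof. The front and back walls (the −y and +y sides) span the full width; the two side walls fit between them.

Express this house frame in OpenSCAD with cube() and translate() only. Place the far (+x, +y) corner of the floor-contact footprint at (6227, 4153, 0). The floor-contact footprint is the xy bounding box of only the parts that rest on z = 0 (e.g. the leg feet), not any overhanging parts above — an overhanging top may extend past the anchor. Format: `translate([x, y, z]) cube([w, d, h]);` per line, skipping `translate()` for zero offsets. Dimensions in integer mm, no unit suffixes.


translate([317, 183, 0]) cube([5910, 189, 2450]);
translate([317, 3964, 0]) cube([5910, 189, 2450]);
translate([317, 372, 0]) cube([189, 3592, 2450]);
translate([6038, 372, 0]) cube([189, 3592, 2450]);


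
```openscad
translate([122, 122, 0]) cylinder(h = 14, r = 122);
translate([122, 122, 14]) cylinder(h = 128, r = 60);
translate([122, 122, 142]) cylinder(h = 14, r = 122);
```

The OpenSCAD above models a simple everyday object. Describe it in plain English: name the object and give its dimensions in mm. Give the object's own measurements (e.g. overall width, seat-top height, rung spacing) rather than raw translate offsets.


A spool: two coaxial disc flanges of radius 122 mm and thickness 14 mm, joined by a core cylinder of radius 60 mm and height 128 mm. The lower flange rests on z = 0 and the three cylinders share a vertical axis.


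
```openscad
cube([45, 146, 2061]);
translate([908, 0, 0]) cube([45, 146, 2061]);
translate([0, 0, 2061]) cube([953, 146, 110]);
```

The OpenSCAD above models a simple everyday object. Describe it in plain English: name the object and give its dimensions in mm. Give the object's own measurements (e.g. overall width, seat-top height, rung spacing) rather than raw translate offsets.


A door frame. The clear opening is 863 mm wide and 2061 mm high. Two 45 mm wide jambs, 146 mm deep, stand either side of the opening from the floor to the top of the opening. A 110 mm thick head sits across the top of both jambs, spanning the full outside width of the frame.


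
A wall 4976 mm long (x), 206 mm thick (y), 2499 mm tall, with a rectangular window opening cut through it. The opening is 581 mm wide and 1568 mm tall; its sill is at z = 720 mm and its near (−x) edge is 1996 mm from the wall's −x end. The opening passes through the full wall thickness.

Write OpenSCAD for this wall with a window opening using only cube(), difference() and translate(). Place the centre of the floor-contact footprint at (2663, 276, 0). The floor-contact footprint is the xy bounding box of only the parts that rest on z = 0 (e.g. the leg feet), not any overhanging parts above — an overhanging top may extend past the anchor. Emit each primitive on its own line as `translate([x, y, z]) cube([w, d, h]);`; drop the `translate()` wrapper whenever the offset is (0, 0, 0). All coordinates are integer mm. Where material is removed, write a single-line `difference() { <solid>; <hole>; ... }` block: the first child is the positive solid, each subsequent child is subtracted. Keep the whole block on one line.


difference() { translate([175, 173, 0]) cube([4976, 206, 2499]); translate([2171, 173, 720]) cube([581, 206, 1568]); }


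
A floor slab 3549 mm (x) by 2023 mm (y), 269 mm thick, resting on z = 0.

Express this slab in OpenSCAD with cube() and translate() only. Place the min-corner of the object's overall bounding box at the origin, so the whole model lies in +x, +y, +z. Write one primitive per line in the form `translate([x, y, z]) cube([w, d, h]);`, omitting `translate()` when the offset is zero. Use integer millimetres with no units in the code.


cube([3549, 2023, 269]);


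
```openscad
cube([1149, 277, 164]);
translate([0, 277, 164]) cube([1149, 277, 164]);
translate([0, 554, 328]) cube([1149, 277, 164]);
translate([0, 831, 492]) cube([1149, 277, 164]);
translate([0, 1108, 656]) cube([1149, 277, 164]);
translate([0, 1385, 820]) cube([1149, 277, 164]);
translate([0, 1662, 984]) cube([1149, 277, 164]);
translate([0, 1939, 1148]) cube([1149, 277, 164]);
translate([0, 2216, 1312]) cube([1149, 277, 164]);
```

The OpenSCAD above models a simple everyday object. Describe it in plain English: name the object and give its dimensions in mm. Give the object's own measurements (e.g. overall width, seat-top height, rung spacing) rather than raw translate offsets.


A straight staircase of 9 solid steps. Each step is 1149 mm wide (x), 277 mm deep (y, the going) and 164 mm tall (the rise). The first step rests on the floor; each subsequent step sits one going further in +y and one rise higher in +z, directly behind and above the previous step with no overlap.


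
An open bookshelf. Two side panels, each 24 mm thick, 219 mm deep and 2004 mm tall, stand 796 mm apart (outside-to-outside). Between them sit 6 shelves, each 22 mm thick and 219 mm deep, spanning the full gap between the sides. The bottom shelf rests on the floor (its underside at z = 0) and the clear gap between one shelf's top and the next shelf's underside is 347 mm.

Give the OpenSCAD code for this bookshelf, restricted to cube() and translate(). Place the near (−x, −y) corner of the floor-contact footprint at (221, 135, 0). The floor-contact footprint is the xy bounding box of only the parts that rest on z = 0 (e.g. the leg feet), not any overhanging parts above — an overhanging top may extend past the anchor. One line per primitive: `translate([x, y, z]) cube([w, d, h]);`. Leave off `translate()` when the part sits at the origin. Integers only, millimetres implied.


translate([221, 135, 0]) cube([24, 219, 2004]);
translate([993, 135, 0]) cube([24, 219, 2004]);
translate([245, 135, 0]) cube([748, 219, 22]);
translate([245, 135, 369]) cube([748, 219, 22]);
translate([245, 135, 738]) cube([748, 219, 22]);
translate([245, 135, 1107]) cube([748, 219, 22]);
translate([245, 135, 1476]) cube([748, 219, 22]);
translate([245, 135, 1845]) cube([748, 219, 22]);


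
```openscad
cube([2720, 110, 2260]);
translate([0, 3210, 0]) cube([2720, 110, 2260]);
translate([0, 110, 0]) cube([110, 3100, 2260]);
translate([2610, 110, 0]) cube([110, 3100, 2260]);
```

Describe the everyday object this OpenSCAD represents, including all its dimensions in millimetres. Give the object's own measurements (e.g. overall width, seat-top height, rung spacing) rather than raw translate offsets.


The wall frame of a small rectangular building: four walls, each 2260 mm tall and 110 mm thick, enclosing a footprint 2720 mm (x) by 3320 mm (y) outside-to-outside, with no floor or roof. The front and back walls (the −y and +y sides) span the full width; the two side walls fit between them.


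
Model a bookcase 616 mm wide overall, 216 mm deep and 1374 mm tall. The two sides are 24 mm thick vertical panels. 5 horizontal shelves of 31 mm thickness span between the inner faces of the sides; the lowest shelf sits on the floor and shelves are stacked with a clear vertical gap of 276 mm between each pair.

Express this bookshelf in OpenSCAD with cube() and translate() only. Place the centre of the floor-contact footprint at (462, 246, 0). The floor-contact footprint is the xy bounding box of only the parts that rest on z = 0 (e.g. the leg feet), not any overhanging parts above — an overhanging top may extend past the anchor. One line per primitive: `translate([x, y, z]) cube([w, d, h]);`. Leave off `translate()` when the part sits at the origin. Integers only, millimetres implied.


translate([154, 138, 0]) cube([24, 216, 1374]);
translate([746, 138, 0]) cube([24, 216, 1374]);
translate([178, 138, 0]) cube([568, 216, 31]);
translate([178, 138, 307]) cube([568, 216, 31]);
translate([178, 138, 614]) cube([568, 216, 31]);
translate([178, 138, 921]) cube([568, 216, 31]);
translate([178, 138, 1228]) cube([568, 216, 31]);


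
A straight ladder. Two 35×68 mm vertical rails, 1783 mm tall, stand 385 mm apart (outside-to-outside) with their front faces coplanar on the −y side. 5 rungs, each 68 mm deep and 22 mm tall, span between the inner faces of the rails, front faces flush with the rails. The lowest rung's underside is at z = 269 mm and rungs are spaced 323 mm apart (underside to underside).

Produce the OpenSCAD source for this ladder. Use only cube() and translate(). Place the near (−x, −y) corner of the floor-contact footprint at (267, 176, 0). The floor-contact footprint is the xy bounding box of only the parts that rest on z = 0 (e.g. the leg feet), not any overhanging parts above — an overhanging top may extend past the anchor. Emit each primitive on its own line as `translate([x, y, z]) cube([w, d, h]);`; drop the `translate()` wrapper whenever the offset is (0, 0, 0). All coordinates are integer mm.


// rung span = 385 - 2*35 = 315
// rung[k] z = 269 + k*323
translate([267, 176, 0]) cube([35, 68, 1783]);
translate([617, 176, 0]) cube([35, 68, 1783]);
translate([302, 176, 269]) cube([315, 68, 22]);
translate([302, 176, 592]) cube([315, 68, 22]);
translate([302, 176, 915]) cube([315, 68, 22]);
translate([302, 176, 1238]) cube([315, 68, 22]);
translate([302, 176, 1561]) cube([315, 68, 22]);


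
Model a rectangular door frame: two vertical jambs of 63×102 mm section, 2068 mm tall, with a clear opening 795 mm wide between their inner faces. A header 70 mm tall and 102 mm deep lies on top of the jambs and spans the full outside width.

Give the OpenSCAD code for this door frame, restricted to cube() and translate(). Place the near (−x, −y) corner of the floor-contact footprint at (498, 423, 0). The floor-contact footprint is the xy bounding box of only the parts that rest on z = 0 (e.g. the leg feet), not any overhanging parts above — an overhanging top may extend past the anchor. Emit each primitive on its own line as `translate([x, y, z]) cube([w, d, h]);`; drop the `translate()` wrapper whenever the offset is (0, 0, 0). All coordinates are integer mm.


translate([498, 423, 0]) cube([63, 102, 2068]);
translate([1356, 423, 0]) cube([63, 102, 2068]);
translate([498, 423, 2068]) cube([921, 102, 70]);


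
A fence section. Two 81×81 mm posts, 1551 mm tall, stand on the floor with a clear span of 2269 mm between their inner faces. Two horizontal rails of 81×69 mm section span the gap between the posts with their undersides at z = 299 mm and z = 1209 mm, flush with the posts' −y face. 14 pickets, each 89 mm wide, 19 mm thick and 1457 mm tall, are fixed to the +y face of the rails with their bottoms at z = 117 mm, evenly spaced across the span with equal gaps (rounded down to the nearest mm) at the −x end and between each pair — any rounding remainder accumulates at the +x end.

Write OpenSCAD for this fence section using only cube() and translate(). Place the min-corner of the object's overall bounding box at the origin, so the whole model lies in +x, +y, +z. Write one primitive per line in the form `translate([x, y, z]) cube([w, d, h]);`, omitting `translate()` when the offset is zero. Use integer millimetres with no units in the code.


cube([81, 81, 1551]);
translate([2350, 0, 0]) cube([81, 81, 1551]);
translate([81, 0, 299]) cube([2269, 81, 69]);
translate([81, 0, 1209]) cube([2269, 81, 69]);
translate([149, 81, 117]) cube([89, 19, 1457]);
translate([306, 81, 117]) cube([89, 19, 1457]);
translate([463, 81, 117]) cube([89, 19, 1457]);
translate([620, 81, 117]) cube([89, 19, 1457]);
translate([777, 81, 117]) cube([89, 19, 1457]);
translate([934, 81, 117]) cube([89, 19, 1457]);
translate([1091, 81, 117]) cube([89, 19, 1457]);
translate([1248, 81, 117]) cube([89, 19, 1457]);
translate([1405, 81, 117]) cube([89, 19, 1457]);
translate([1562, 81, 117]) cube([89, 19, 1457]);
translate([1719, 81, 117]) cube([89, 19, 1457]);
translate([1876, 81, 117]) cube([89, 19, 1457]);
translate([2033, 81, 117]) cube([89, 19, 1457]);
translate([2190, 81, 117]) cube([89, 19, 1457]);


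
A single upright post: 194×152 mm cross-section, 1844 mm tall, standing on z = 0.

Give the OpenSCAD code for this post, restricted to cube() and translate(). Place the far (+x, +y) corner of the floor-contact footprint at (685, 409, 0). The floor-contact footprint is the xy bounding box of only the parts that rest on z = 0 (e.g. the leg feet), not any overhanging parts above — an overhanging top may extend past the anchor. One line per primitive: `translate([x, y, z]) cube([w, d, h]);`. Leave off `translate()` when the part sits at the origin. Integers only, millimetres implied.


translate([491, 257, 0]) cube([194, 152, 1844]);


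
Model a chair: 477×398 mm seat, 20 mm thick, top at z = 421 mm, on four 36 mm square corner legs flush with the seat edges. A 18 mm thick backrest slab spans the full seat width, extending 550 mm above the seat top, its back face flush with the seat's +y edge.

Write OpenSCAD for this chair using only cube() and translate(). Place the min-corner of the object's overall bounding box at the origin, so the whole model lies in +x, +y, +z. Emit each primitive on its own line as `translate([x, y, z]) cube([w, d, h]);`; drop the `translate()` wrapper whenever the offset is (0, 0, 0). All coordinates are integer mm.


// leg_h = 421 - 20 = 401
translate([0, 0, 401]) cube([477, 398, 20]);
cube([36, 36, 401]);
translate([441, 0, 0]) cube([36, 36, 401]);
translate([0, 362, 0]) cube([36, 36, 401]);
translate([441, 362, 0]) cube([36, 36, 401]);
translate([0, 380, 421]) cube([477, 18, 550]);


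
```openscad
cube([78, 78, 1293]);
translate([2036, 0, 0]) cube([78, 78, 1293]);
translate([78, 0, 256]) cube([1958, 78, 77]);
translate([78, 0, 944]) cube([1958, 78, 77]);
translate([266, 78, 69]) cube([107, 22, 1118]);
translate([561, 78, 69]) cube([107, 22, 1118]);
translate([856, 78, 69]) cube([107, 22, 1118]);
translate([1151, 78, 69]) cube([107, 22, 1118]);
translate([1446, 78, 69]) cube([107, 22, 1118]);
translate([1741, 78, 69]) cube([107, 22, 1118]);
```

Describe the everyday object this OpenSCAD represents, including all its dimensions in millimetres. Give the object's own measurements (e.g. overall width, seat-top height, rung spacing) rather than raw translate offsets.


A fence section. Two 78×78 mm posts, 1293 mm tall, stand on the floor with a clear span of 1958 mm between their inner faces. Two horizontal rails of 78×77 mm section span the gap between the posts with their undersides at z = 256 mm and z = 944 mm, flush with the posts' −y face. 6 pickets, each 107 mm wide, 22 mm thick and 1118 mm tall, are fixed to the +y face of the rails with their bottoms at z = 69 mm, spaced across the span with a 188 mm gap after the −x post and between neighbouring pickets and before the +x post.


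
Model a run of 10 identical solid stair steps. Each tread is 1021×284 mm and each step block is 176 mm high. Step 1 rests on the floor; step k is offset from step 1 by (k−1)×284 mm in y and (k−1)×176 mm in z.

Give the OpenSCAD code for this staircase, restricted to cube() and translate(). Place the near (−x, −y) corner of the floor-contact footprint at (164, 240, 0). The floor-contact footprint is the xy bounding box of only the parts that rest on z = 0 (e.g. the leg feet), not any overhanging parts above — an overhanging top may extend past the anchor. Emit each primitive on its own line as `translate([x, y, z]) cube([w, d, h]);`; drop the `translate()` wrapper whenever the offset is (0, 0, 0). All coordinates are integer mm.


translate([164, 240, 0]) cube([1021, 284, 176]);
translate([164, 524, 176]) cube([1021, 284, 176]);
translate([164, 808, 352]) cube([1021, 284, 176]);
translate([164, 1092, 528]) cube([1021, 284, 176]);
translate([164, 1376, 704]) cube([1021, 284, 176]);
translate([164, 1660, 880]) cube([1021, 284, 176]);
translate([164, 1944, 1056]) cube([1021, 284, 176]);
translate([164, 2228, 1232]) cube([1021, 284, 176]);
translate([164, 2512, 1408]) cube([1021, 284, 176]);
translate([164, 2796, 1584]) cube([1021, 284, 176]);


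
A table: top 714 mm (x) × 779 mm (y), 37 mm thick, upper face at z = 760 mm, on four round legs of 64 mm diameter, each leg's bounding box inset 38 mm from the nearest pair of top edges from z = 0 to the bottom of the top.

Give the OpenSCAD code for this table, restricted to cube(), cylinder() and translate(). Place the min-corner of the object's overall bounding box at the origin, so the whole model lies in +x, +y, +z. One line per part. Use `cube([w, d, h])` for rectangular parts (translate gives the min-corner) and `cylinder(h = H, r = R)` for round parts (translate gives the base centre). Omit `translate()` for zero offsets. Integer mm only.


translate([0, 0, 723]) cube([714, 779, 37]);
translate([70, 70, 0]) cylinder(h = 723, r = 32);
translate([644, 70, 0]) cylinder(h = 723, r = 32);
translate([70, 709, 0]) cylinder(h = 723, r = 32);
translate([644, 709, 0]) cylinder(h = 723, r = 32);


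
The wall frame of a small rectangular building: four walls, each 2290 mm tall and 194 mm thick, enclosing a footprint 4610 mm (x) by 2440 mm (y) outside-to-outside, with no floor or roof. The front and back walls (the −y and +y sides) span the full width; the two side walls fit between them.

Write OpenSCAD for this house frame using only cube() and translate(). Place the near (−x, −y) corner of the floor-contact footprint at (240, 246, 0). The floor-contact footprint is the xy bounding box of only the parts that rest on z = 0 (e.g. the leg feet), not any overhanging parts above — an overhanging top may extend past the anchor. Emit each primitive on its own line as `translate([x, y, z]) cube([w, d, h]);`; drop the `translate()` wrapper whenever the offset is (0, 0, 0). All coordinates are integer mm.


translate([240, 246, 0]) cube([4610, 194, 2290]);
translate([240, 2492, 0]) cube([4610, 194, 2290]);
translate([240, 440, 0]) cube([194, 2052, 2290]);
translate([4656, 440, 0]) cube([194, 2052, 2290]);


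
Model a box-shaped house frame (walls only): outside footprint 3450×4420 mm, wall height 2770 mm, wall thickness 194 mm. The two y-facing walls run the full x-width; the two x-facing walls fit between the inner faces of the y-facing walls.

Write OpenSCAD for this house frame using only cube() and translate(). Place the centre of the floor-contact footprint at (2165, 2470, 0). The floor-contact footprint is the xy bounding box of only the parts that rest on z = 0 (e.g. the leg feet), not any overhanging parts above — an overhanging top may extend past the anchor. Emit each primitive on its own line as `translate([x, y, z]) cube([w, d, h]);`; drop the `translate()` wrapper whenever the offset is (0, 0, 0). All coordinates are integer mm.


translate([440, 260, 0]) cube([3450, 194, 2770]);
translate([440, 4486, 0]) cube([3450, 194, 2770]);
translate([440, 454, 0]) cube([194, 4032, 2770]);
translate([3696, 454, 0]) cube([194, 4032, 2770]);
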